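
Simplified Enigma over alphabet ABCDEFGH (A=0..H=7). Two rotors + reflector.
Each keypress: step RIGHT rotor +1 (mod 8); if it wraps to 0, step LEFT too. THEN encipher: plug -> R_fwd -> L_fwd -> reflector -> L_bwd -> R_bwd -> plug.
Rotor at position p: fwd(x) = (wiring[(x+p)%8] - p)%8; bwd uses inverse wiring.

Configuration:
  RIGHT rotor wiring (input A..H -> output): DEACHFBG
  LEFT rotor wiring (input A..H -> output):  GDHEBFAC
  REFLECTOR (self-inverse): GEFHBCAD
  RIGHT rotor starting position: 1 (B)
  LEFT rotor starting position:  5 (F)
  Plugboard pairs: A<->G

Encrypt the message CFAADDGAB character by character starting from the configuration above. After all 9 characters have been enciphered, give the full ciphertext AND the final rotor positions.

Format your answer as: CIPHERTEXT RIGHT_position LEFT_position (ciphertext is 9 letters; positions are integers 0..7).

Answer: HBFHAACHD 2 6

Derivation:
Char 1 ('C'): step: R->2, L=5; C->plug->C->R->F->L->C->refl->F->L'->C->R'->H->plug->H
Char 2 ('F'): step: R->3, L=5; F->plug->F->R->A->L->A->refl->G->L'->E->R'->B->plug->B
Char 3 ('A'): step: R->4, L=5; A->plug->G->R->E->L->G->refl->A->L'->A->R'->F->plug->F
Char 4 ('A'): step: R->5, L=5; A->plug->G->R->F->L->C->refl->F->L'->C->R'->H->plug->H
Char 5 ('D'): step: R->6, L=5; D->plug->D->R->G->L->H->refl->D->L'->B->R'->G->plug->A
Char 6 ('D'): step: R->7, L=5; D->plug->D->R->B->L->D->refl->H->L'->G->R'->G->plug->A
Char 7 ('G'): step: R->0, L->6 (L advanced); G->plug->A->R->D->L->F->refl->C->L'->A->R'->C->plug->C
Char 8 ('A'): step: R->1, L=6; A->plug->G->R->F->L->G->refl->A->L'->C->R'->H->plug->H
Char 9 ('B'): step: R->2, L=6; B->plug->B->R->A->L->C->refl->F->L'->D->R'->D->plug->D
Final: ciphertext=HBFHAACHD, RIGHT=2, LEFT=6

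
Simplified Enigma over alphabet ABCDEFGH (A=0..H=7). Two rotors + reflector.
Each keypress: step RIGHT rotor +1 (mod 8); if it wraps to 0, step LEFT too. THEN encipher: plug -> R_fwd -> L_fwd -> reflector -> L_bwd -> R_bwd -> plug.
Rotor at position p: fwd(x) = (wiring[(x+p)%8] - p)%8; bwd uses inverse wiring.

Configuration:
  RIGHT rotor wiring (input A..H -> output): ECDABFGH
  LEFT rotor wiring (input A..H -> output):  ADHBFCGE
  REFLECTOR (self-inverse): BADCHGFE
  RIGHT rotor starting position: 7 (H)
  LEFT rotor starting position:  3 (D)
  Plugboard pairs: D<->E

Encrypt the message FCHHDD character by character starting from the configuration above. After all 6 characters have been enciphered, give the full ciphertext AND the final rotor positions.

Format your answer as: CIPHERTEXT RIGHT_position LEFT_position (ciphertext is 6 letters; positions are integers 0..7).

Answer: AAEEEH 5 4

Derivation:
Char 1 ('F'): step: R->0, L->4 (L advanced); F->plug->F->R->F->L->H->refl->E->L'->E->R'->A->plug->A
Char 2 ('C'): step: R->1, L=4; C->plug->C->R->H->L->F->refl->G->L'->B->R'->A->plug->A
Char 3 ('H'): step: R->2, L=4; H->plug->H->R->A->L->B->refl->A->L'->D->R'->D->plug->E
Char 4 ('H'): step: R->3, L=4; H->plug->H->R->A->L->B->refl->A->L'->D->R'->D->plug->E
Char 5 ('D'): step: R->4, L=4; D->plug->E->R->A->L->B->refl->A->L'->D->R'->D->plug->E
Char 6 ('D'): step: R->5, L=4; D->plug->E->R->F->L->H->refl->E->L'->E->R'->H->plug->H
Final: ciphertext=AAEEEH, RIGHT=5, LEFT=4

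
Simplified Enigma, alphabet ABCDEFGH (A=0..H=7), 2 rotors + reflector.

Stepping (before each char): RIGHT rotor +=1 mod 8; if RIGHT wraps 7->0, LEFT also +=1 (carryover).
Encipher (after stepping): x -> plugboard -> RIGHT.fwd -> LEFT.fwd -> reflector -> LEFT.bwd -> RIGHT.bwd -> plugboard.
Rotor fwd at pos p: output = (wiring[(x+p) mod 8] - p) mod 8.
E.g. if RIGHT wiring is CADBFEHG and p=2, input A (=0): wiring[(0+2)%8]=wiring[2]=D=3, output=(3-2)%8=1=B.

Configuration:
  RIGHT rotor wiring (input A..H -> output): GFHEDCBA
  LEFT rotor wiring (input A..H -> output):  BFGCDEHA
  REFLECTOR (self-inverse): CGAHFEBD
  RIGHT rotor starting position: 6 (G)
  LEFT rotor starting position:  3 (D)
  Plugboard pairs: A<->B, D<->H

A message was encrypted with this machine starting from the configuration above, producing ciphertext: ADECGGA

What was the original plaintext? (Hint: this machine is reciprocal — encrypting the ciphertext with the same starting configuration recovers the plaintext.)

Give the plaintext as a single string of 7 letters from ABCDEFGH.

Answer: HFAFAHC

Derivation:
Char 1 ('A'): step: R->7, L=3; A->plug->B->R->H->L->D->refl->H->L'->A->R'->D->plug->H
Char 2 ('D'): step: R->0, L->4 (L advanced); D->plug->H->R->A->L->H->refl->D->L'->C->R'->F->plug->F
Char 3 ('E'): step: R->1, L=4; E->plug->E->R->B->L->A->refl->C->L'->G->R'->B->plug->A
Char 4 ('C'): step: R->2, L=4; C->plug->C->R->B->L->A->refl->C->L'->G->R'->F->plug->F
Char 5 ('G'): step: R->3, L=4; G->plug->G->R->C->L->D->refl->H->L'->A->R'->B->plug->A
Char 6 ('G'): step: R->4, L=4; G->plug->G->R->D->L->E->refl->F->L'->E->R'->D->plug->H
Char 7 ('A'): step: R->5, L=4; A->plug->B->R->E->L->F->refl->E->L'->D->R'->C->plug->C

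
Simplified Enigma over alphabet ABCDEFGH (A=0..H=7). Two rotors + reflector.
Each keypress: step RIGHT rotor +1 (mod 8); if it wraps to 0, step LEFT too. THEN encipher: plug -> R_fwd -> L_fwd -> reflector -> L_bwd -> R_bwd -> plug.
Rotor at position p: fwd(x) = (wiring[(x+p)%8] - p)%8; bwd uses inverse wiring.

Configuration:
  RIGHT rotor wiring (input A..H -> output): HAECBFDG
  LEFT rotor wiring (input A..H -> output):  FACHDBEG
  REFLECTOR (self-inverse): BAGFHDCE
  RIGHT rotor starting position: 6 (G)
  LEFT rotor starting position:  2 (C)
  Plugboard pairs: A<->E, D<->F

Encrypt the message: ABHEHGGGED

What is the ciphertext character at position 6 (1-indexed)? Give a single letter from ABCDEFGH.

Char 1 ('A'): step: R->7, L=2; A->plug->E->R->D->L->H->refl->E->L'->F->R'->D->plug->F
Char 2 ('B'): step: R->0, L->3 (L advanced); B->plug->B->R->A->L->E->refl->H->L'->H->R'->A->plug->E
Char 3 ('H'): step: R->1, L=3; H->plug->H->R->G->L->F->refl->D->L'->E->R'->E->plug->A
Char 4 ('E'): step: R->2, L=3; E->plug->A->R->C->L->G->refl->C->L'->F->R'->G->plug->G
Char 5 ('H'): step: R->3, L=3; H->plug->H->R->B->L->A->refl->B->L'->D->R'->E->plug->A
Char 6 ('G'): step: R->4, L=3; G->plug->G->R->A->L->E->refl->H->L'->H->R'->C->plug->C

C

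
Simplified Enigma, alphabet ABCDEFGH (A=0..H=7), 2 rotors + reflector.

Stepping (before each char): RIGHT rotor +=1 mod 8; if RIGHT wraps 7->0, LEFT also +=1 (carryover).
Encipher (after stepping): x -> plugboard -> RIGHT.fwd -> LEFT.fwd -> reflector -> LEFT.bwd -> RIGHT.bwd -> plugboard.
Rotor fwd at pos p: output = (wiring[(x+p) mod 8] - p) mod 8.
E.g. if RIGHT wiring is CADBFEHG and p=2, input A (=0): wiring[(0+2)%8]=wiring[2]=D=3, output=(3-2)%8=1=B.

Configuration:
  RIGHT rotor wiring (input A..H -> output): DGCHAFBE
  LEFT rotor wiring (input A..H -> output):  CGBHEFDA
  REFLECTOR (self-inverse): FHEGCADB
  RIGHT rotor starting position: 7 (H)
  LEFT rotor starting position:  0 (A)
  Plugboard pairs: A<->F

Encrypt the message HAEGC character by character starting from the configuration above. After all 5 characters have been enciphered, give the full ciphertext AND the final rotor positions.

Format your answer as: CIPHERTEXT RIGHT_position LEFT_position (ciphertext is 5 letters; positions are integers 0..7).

Char 1 ('H'): step: R->0, L->1 (L advanced); H->plug->H->R->E->L->E->refl->C->L'->F->R'->F->plug->A
Char 2 ('A'): step: R->1, L=1; A->plug->F->R->A->L->F->refl->A->L'->B->R'->B->plug->B
Char 3 ('E'): step: R->2, L=1; E->plug->E->R->H->L->B->refl->H->L'->G->R'->C->plug->C
Char 4 ('G'): step: R->3, L=1; G->plug->G->R->D->L->D->refl->G->L'->C->R'->C->plug->C
Char 5 ('C'): step: R->4, L=1; C->plug->C->R->F->L->C->refl->E->L'->E->R'->A->plug->F
Final: ciphertext=ABCCF, RIGHT=4, LEFT=1

Answer: ABCCF 4 1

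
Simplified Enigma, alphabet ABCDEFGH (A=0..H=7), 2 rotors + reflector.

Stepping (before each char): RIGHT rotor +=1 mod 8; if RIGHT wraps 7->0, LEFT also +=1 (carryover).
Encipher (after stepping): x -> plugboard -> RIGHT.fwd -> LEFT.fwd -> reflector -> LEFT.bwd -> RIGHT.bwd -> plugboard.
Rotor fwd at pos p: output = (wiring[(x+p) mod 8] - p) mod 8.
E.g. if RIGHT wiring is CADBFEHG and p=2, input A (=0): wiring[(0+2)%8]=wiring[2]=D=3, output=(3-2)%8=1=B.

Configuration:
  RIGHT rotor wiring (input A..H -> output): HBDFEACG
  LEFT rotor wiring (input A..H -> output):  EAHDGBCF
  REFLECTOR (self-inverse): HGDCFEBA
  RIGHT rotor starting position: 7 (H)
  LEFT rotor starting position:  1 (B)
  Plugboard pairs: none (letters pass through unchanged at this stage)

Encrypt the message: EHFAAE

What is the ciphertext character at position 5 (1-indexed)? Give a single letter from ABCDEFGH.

Char 1 ('E'): step: R->0, L->2 (L advanced); E->plug->E->R->E->L->A->refl->H->L'->D->R'->C->plug->C
Char 2 ('H'): step: R->1, L=2; H->plug->H->R->G->L->C->refl->D->L'->F->R'->G->plug->G
Char 3 ('F'): step: R->2, L=2; F->plug->F->R->E->L->A->refl->H->L'->D->R'->B->plug->B
Char 4 ('A'): step: R->3, L=2; A->plug->A->R->C->L->E->refl->F->L'->A->R'->H->plug->H
Char 5 ('A'): step: R->4, L=2; A->plug->A->R->A->L->F->refl->E->L'->C->R'->D->plug->D

D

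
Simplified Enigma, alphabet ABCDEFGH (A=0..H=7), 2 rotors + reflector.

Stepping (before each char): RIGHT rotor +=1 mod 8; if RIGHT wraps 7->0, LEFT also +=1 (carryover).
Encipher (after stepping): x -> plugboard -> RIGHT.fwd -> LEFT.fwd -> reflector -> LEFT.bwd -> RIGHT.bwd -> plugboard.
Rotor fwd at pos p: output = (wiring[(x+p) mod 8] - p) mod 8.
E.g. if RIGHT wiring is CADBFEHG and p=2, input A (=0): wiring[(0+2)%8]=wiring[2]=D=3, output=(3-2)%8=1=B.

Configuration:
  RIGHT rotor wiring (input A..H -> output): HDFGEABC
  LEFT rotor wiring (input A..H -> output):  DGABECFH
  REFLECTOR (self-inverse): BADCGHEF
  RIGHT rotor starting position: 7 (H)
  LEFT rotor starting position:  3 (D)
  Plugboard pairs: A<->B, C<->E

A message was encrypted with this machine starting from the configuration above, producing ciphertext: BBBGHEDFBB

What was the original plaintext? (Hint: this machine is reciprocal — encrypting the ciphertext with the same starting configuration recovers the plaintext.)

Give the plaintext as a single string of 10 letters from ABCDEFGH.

Char 1 ('B'): step: R->0, L->4 (L advanced); B->plug->A->R->H->L->F->refl->H->L'->E->R'->E->plug->C
Char 2 ('B'): step: R->1, L=4; B->plug->A->R->C->L->B->refl->A->L'->A->R'->F->plug->F
Char 3 ('B'): step: R->2, L=4; B->plug->A->R->D->L->D->refl->C->L'->F->R'->G->plug->G
Char 4 ('G'): step: R->3, L=4; G->plug->G->R->A->L->A->refl->B->L'->C->R'->H->plug->H
Char 5 ('H'): step: R->4, L=4; H->plug->H->R->C->L->B->refl->A->L'->A->R'->A->plug->B
Char 6 ('E'): step: R->5, L=4; E->plug->C->R->F->L->C->refl->D->L'->D->R'->A->plug->B
Char 7 ('D'): step: R->6, L=4; D->plug->D->R->F->L->C->refl->D->L'->D->R'->A->plug->B
Char 8 ('F'): step: R->7, L=4; F->plug->F->R->F->L->C->refl->D->L'->D->R'->A->plug->B
Char 9 ('B'): step: R->0, L->5 (L advanced); B->plug->A->R->H->L->H->refl->F->L'->A->R'->F->plug->F
Char 10 ('B'): step: R->1, L=5; B->plug->A->R->C->L->C->refl->D->L'->F->R'->C->plug->E

Answer: CFGHBBBBFE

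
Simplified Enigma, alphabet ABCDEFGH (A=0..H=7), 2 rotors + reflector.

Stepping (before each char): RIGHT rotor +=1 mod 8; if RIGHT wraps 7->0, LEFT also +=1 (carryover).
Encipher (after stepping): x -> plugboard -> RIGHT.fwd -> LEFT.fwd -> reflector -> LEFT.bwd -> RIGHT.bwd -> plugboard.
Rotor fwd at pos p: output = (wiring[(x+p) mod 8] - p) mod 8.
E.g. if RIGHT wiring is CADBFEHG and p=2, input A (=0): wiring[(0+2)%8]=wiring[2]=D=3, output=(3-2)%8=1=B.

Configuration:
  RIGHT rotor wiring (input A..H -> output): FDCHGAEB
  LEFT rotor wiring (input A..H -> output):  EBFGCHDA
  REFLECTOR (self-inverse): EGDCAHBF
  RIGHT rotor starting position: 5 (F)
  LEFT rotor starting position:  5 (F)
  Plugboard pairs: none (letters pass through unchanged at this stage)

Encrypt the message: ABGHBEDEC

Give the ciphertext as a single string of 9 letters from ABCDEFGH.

Char 1 ('A'): step: R->6, L=5; A->plug->A->R->G->L->B->refl->G->L'->B->R'->F->plug->F
Char 2 ('B'): step: R->7, L=5; B->plug->B->R->G->L->B->refl->G->L'->B->R'->G->plug->G
Char 3 ('G'): step: R->0, L->6 (L advanced); G->plug->G->R->E->L->H->refl->F->L'->A->R'->F->plug->F
Char 4 ('H'): step: R->1, L=6; H->plug->H->R->E->L->H->refl->F->L'->A->R'->G->plug->G
Char 5 ('B'): step: R->2, L=6; B->plug->B->R->F->L->A->refl->E->L'->G->R'->D->plug->D
Char 6 ('E'): step: R->3, L=6; E->plug->E->R->G->L->E->refl->A->L'->F->R'->C->plug->C
Char 7 ('D'): step: R->4, L=6; D->plug->D->R->F->L->A->refl->E->L'->G->R'->G->plug->G
Char 8 ('E'): step: R->5, L=6; E->plug->E->R->G->L->E->refl->A->L'->F->R'->F->plug->F
Char 9 ('C'): step: R->6, L=6; C->plug->C->R->H->L->B->refl->G->L'->C->R'->H->plug->H

Answer: FGFGDCGFH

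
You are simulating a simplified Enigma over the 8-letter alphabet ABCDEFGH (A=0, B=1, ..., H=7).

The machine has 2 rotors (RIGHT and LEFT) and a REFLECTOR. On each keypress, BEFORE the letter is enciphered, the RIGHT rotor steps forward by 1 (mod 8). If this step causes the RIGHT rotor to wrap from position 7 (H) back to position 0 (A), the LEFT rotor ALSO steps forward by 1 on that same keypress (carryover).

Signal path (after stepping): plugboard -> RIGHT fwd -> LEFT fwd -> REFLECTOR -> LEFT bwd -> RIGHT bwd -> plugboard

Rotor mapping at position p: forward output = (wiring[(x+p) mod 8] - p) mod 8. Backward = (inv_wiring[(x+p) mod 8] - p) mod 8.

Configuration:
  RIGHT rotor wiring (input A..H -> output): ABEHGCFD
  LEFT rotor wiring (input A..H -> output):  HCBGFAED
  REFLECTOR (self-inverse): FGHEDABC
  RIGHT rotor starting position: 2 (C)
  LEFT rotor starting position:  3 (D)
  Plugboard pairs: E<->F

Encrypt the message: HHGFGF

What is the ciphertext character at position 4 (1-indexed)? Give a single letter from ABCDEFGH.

Char 1 ('H'): step: R->3, L=3; H->plug->H->R->B->L->C->refl->H->L'->G->R'->G->plug->G
Char 2 ('H'): step: R->4, L=3; H->plug->H->R->D->L->B->refl->G->L'->H->R'->D->plug->D
Char 3 ('G'): step: R->5, L=3; G->plug->G->R->C->L->F->refl->A->L'->E->R'->E->plug->F
Char 4 ('F'): step: R->6, L=3; F->plug->E->R->G->L->H->refl->C->L'->B->R'->F->plug->E

E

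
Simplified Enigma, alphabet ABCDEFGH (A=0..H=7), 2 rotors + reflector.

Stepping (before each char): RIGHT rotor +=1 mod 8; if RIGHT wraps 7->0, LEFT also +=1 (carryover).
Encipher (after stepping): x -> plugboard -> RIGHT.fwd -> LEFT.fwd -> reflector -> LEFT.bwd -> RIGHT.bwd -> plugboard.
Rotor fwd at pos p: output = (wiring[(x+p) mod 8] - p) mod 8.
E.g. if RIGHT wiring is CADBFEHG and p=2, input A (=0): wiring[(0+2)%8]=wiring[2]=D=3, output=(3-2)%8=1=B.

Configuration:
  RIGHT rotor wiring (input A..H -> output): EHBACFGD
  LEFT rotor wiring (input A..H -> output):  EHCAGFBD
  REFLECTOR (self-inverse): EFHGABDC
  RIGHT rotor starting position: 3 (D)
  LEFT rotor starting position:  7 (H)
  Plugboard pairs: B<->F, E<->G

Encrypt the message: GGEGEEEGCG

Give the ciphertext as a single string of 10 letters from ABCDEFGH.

Char 1 ('G'): step: R->4, L=7; G->plug->E->R->A->L->E->refl->A->L'->C->R'->C->plug->C
Char 2 ('G'): step: R->5, L=7; G->plug->E->R->C->L->A->refl->E->L'->A->R'->A->plug->A
Char 3 ('E'): step: R->6, L=7; E->plug->G->R->E->L->B->refl->F->L'->B->R'->D->plug->D
Char 4 ('G'): step: R->7, L=7; G->plug->E->R->B->L->F->refl->B->L'->E->R'->A->plug->A
Char 5 ('E'): step: R->0, L->0 (L advanced); E->plug->G->R->G->L->B->refl->F->L'->F->R'->F->plug->B
Char 6 ('E'): step: R->1, L=0; E->plug->G->R->C->L->C->refl->H->L'->B->R'->D->plug->D
Char 7 ('E'): step: R->2, L=0; E->plug->G->R->C->L->C->refl->H->L'->B->R'->F->plug->B
Char 8 ('G'): step: R->3, L=0; G->plug->E->R->A->L->E->refl->A->L'->D->R'->D->plug->D
Char 9 ('C'): step: R->4, L=0; C->plug->C->R->C->L->C->refl->H->L'->B->R'->B->plug->F
Char 10 ('G'): step: R->5, L=0; G->plug->E->R->C->L->C->refl->H->L'->B->R'->B->plug->F

Answer: CADABDBDFF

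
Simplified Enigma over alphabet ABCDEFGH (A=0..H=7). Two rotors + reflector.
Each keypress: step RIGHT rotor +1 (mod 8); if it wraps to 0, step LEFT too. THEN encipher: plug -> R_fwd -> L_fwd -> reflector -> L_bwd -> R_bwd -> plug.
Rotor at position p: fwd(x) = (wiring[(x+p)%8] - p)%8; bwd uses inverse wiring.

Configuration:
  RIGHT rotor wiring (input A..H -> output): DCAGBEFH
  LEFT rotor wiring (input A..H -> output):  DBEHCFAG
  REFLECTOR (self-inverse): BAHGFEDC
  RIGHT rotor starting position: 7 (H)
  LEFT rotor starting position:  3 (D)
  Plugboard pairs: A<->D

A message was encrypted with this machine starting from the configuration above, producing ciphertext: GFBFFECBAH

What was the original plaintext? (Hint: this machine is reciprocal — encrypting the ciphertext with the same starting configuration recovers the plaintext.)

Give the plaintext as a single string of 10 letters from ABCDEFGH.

Char 1 ('G'): step: R->0, L->4 (L advanced); G->plug->G->R->F->L->F->refl->E->L'->C->R'->B->plug->B
Char 2 ('F'): step: R->1, L=4; F->plug->F->R->E->L->H->refl->C->L'->D->R'->E->plug->E
Char 3 ('B'): step: R->2, L=4; B->plug->B->R->E->L->H->refl->C->L'->D->R'->E->plug->E
Char 4 ('F'): step: R->3, L=4; F->plug->F->R->A->L->G->refl->D->L'->H->R'->G->plug->G
Char 5 ('F'): step: R->4, L=4; F->plug->F->R->G->L->A->refl->B->L'->B->R'->C->plug->C
Char 6 ('E'): step: R->5, L=4; E->plug->E->R->F->L->F->refl->E->L'->C->R'->C->plug->C
Char 7 ('C'): step: R->6, L=4; C->plug->C->R->F->L->F->refl->E->L'->C->R'->E->plug->E
Char 8 ('B'): step: R->7, L=4; B->plug->B->R->E->L->H->refl->C->L'->D->R'->C->plug->C
Char 9 ('A'): step: R->0, L->5 (L advanced); A->plug->D->R->G->L->C->refl->H->L'->F->R'->G->plug->G
Char 10 ('H'): step: R->1, L=5; H->plug->H->R->C->L->B->refl->A->L'->A->R'->D->plug->A

Answer: BEEGCCECGA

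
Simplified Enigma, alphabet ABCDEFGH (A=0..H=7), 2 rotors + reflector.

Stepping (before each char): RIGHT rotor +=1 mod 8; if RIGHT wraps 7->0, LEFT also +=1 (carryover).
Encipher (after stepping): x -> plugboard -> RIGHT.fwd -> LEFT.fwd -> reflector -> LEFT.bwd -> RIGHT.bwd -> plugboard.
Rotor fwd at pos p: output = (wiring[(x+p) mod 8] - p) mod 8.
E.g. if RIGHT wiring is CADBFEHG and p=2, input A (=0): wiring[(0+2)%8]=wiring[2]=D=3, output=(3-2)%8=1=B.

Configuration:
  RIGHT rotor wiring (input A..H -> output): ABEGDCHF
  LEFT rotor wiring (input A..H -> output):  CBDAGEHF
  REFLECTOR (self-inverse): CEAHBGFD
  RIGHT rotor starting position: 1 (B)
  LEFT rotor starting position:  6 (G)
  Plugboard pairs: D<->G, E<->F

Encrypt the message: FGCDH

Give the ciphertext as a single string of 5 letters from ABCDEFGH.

Answer: DCGGB

Derivation:
Char 1 ('F'): step: R->2, L=6; F->plug->E->R->F->L->C->refl->A->L'->G->R'->G->plug->D
Char 2 ('G'): step: R->3, L=6; G->plug->D->R->E->L->F->refl->G->L'->H->R'->C->plug->C
Char 3 ('C'): step: R->4, L=6; C->plug->C->R->D->L->D->refl->H->L'->B->R'->D->plug->G
Char 4 ('D'): step: R->5, L=6; D->plug->G->R->B->L->H->refl->D->L'->D->R'->D->plug->G
Char 5 ('H'): step: R->6, L=6; H->plug->H->R->E->L->F->refl->G->L'->H->R'->B->plug->B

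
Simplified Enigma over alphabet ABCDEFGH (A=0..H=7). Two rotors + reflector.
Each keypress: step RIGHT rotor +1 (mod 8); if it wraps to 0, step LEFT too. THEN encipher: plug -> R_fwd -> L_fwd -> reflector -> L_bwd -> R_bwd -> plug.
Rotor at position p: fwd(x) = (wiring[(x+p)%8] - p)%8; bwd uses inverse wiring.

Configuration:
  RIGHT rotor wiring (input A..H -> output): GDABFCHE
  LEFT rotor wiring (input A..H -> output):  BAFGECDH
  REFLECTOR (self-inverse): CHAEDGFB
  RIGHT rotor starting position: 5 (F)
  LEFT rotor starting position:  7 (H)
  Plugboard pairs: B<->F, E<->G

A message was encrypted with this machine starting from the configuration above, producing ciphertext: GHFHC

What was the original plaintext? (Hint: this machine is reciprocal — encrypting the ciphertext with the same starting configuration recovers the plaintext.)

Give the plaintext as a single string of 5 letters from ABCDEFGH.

Answer: HDBGB

Derivation:
Char 1 ('G'): step: R->6, L=7; G->plug->E->R->C->L->B->refl->H->L'->E->R'->H->plug->H
Char 2 ('H'): step: R->7, L=7; H->plug->H->R->A->L->A->refl->C->L'->B->R'->D->plug->D
Char 3 ('F'): step: R->0, L->0 (L advanced); F->plug->B->R->D->L->G->refl->F->L'->C->R'->F->plug->B
Char 4 ('H'): step: R->1, L=0; H->plug->H->R->F->L->C->refl->A->L'->B->R'->E->plug->G
Char 5 ('C'): step: R->2, L=0; C->plug->C->R->D->L->G->refl->F->L'->C->R'->F->plug->B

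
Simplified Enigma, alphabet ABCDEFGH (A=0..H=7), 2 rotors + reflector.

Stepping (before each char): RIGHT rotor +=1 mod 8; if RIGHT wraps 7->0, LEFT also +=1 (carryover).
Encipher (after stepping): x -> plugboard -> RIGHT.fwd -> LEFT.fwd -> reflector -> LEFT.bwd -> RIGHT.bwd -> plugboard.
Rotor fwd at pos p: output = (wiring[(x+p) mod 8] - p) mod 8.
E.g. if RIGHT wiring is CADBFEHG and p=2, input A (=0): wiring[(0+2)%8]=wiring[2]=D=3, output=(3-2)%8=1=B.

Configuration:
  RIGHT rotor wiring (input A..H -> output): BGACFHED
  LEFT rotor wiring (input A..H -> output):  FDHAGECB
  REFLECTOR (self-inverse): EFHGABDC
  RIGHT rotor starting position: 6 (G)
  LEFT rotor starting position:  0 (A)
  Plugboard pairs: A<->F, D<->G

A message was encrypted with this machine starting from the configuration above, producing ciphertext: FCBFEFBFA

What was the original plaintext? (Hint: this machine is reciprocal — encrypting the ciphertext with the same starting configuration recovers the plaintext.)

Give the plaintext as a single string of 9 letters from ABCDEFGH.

Answer: GGEDBDCDC

Derivation:
Char 1 ('F'): step: R->7, L=0; F->plug->A->R->E->L->G->refl->D->L'->B->R'->D->plug->G
Char 2 ('C'): step: R->0, L->1 (L advanced); C->plug->C->R->A->L->C->refl->H->L'->C->R'->D->plug->G
Char 3 ('B'): step: R->1, L=1; B->plug->B->R->H->L->E->refl->A->L'->G->R'->E->plug->E
Char 4 ('F'): step: R->2, L=1; F->plug->A->R->G->L->A->refl->E->L'->H->R'->G->plug->D
Char 5 ('E'): step: R->3, L=1; E->plug->E->R->A->L->C->refl->H->L'->C->R'->B->plug->B
Char 6 ('F'): step: R->4, L=1; F->plug->A->R->B->L->G->refl->D->L'->E->R'->G->plug->D
Char 7 ('B'): step: R->5, L=1; B->plug->B->R->H->L->E->refl->A->L'->G->R'->C->plug->C
Char 8 ('F'): step: R->6, L=1; F->plug->A->R->G->L->A->refl->E->L'->H->R'->G->plug->D
Char 9 ('A'): step: R->7, L=1; A->plug->F->R->G->L->A->refl->E->L'->H->R'->C->plug->C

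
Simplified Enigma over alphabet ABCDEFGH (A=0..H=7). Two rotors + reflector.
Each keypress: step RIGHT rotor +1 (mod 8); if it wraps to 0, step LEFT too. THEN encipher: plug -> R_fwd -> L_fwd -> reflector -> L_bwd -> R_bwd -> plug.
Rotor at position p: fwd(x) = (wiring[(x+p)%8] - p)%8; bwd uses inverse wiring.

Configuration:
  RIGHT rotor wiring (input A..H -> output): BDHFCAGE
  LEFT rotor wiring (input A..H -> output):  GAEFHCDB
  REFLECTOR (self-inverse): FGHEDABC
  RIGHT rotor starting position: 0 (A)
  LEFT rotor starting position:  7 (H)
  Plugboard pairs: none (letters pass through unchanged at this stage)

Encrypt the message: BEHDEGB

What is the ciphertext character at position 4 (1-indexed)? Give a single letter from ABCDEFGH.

Char 1 ('B'): step: R->1, L=7; B->plug->B->R->G->L->D->refl->E->L'->H->R'->E->plug->E
Char 2 ('E'): step: R->2, L=7; E->plug->E->R->E->L->G->refl->B->L'->C->R'->F->plug->F
Char 3 ('H'): step: R->3, L=7; H->plug->H->R->E->L->G->refl->B->L'->C->R'->A->plug->A
Char 4 ('D'): step: R->4, L=7; D->plug->D->R->A->L->C->refl->H->L'->B->R'->H->plug->H

H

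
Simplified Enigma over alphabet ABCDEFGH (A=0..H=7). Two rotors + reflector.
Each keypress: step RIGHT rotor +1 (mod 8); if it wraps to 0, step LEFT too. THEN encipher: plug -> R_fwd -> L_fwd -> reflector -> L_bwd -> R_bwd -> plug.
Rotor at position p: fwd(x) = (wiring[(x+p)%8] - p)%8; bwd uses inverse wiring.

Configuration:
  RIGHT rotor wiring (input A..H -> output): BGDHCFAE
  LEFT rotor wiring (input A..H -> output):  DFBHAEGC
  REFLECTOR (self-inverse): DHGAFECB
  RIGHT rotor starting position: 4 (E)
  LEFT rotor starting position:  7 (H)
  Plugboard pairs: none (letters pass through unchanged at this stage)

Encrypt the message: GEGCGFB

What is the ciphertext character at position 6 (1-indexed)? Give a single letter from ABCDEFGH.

Char 1 ('G'): step: R->5, L=7; G->plug->G->R->C->L->G->refl->C->L'->D->R'->B->plug->B
Char 2 ('E'): step: R->6, L=7; E->plug->E->R->F->L->B->refl->H->L'->H->R'->H->plug->H
Char 3 ('G'): step: R->7, L=7; G->plug->G->R->G->L->F->refl->E->L'->B->R'->H->plug->H
Char 4 ('C'): step: R->0, L->0 (L advanced); C->plug->C->R->D->L->H->refl->B->L'->C->R'->E->plug->E
Char 5 ('G'): step: R->1, L=0; G->plug->G->R->D->L->H->refl->B->L'->C->R'->B->plug->B
Char 6 ('F'): step: R->2, L=0; F->plug->F->R->C->L->B->refl->H->L'->D->R'->D->plug->D

D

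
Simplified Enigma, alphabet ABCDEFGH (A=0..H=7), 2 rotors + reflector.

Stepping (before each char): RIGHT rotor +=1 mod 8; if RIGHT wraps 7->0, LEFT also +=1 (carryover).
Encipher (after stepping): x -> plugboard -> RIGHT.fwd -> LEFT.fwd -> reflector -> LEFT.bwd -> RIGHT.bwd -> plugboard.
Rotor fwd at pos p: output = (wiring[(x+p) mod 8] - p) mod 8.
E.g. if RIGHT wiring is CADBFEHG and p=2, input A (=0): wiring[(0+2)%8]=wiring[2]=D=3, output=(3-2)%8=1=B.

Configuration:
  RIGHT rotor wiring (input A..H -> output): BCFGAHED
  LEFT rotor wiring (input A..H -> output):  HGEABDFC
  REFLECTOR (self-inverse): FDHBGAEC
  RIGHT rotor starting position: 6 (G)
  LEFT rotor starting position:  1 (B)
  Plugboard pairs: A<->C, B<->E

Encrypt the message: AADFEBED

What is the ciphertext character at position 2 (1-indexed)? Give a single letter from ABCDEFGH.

Char 1 ('A'): step: R->7, L=1; A->plug->C->R->D->L->A->refl->F->L'->A->R'->G->plug->G
Char 2 ('A'): step: R->0, L->2 (L advanced); A->plug->C->R->F->L->A->refl->F->L'->G->R'->D->plug->D

D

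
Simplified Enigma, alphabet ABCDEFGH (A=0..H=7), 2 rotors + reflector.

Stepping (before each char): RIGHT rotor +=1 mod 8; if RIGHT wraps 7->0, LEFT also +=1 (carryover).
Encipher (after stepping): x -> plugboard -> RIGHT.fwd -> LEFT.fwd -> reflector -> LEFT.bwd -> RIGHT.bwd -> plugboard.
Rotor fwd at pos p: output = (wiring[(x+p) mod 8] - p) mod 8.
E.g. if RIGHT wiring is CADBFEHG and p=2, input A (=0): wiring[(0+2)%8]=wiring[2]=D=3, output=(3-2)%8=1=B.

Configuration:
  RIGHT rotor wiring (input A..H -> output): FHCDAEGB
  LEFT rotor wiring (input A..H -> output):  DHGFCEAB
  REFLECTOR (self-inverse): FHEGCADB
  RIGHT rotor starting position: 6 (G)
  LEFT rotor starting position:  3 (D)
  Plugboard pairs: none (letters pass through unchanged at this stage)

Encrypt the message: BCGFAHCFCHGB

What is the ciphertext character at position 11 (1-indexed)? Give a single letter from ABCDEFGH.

Char 1 ('B'): step: R->7, L=3; B->plug->B->R->G->L->E->refl->C->L'->A->R'->C->plug->C
Char 2 ('C'): step: R->0, L->4 (L advanced); C->plug->C->R->C->L->E->refl->C->L'->G->R'->G->plug->G
Char 3 ('G'): step: R->1, L=4; G->plug->G->R->A->L->G->refl->D->L'->F->R'->F->plug->F
Char 4 ('F'): step: R->2, L=4; F->plug->F->R->H->L->B->refl->H->L'->E->R'->E->plug->E
Char 5 ('A'): step: R->3, L=4; A->plug->A->R->A->L->G->refl->D->L'->F->R'->B->plug->B
Char 6 ('H'): step: R->4, L=4; H->plug->H->R->H->L->B->refl->H->L'->E->R'->A->plug->A
Char 7 ('C'): step: R->5, L=4; C->plug->C->R->E->L->H->refl->B->L'->H->R'->A->plug->A
Char 8 ('F'): step: R->6, L=4; F->plug->F->R->F->L->D->refl->G->L'->A->R'->A->plug->A
Char 9 ('C'): step: R->7, L=4; C->plug->C->R->A->L->G->refl->D->L'->F->R'->G->plug->G
Char 10 ('H'): step: R->0, L->5 (L advanced); H->plug->H->R->B->L->D->refl->G->L'->D->R'->D->plug->D
Char 11 ('G'): step: R->1, L=5; G->plug->G->R->A->L->H->refl->B->L'->F->R'->F->plug->F

F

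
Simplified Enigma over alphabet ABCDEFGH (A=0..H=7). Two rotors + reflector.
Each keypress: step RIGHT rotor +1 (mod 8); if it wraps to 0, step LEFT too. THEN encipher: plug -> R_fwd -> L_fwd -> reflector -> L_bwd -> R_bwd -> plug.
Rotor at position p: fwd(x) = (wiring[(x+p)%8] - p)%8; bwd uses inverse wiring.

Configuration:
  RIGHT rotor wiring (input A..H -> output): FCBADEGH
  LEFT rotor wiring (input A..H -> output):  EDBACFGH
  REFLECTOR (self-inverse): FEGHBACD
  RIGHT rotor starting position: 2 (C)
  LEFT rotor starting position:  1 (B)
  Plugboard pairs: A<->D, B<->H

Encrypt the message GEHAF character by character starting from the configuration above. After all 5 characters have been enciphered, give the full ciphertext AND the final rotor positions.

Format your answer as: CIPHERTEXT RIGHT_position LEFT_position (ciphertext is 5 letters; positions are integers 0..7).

Answer: FGEEC 7 1

Derivation:
Char 1 ('G'): step: R->3, L=1; G->plug->G->R->H->L->D->refl->H->L'->C->R'->F->plug->F
Char 2 ('E'): step: R->4, L=1; E->plug->E->R->B->L->A->refl->F->L'->F->R'->G->plug->G
Char 3 ('H'): step: R->5, L=1; H->plug->B->R->B->L->A->refl->F->L'->F->R'->E->plug->E
Char 4 ('A'): step: R->6, L=1; A->plug->D->R->E->L->E->refl->B->L'->D->R'->E->plug->E
Char 5 ('F'): step: R->7, L=1; F->plug->F->R->E->L->E->refl->B->L'->D->R'->C->plug->C
Final: ciphertext=FGEEC, RIGHT=7, LEFT=1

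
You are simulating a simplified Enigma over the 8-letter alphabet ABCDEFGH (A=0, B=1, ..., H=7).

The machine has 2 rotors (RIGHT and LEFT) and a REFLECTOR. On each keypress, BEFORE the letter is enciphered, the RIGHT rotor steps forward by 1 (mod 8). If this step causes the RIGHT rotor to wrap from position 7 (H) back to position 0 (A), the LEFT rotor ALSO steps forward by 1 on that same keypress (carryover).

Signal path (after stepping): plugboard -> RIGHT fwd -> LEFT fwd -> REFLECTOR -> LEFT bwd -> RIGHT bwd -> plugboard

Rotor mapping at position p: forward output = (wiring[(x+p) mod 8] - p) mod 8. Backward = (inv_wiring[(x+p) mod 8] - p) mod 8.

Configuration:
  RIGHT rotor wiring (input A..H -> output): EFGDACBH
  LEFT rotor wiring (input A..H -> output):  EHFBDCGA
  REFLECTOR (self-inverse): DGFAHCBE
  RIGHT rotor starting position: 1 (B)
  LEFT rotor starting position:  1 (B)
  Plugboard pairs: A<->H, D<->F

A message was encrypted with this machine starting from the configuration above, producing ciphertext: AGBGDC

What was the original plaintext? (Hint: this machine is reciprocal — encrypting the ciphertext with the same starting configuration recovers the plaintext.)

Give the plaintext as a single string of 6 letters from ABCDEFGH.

Answer: DCDDHD

Derivation:
Char 1 ('A'): step: R->2, L=1; A->plug->H->R->D->L->C->refl->F->L'->F->R'->F->plug->D
Char 2 ('G'): step: R->3, L=1; G->plug->G->R->C->L->A->refl->D->L'->H->R'->C->plug->C
Char 3 ('B'): step: R->4, L=1; B->plug->B->R->G->L->H->refl->E->L'->B->R'->F->plug->D
Char 4 ('G'): step: R->5, L=1; G->plug->G->R->G->L->H->refl->E->L'->B->R'->F->plug->D
Char 5 ('D'): step: R->6, L=1; D->plug->F->R->F->L->F->refl->C->L'->D->R'->A->plug->H
Char 6 ('C'): step: R->7, L=1; C->plug->C->R->G->L->H->refl->E->L'->B->R'->F->plug->D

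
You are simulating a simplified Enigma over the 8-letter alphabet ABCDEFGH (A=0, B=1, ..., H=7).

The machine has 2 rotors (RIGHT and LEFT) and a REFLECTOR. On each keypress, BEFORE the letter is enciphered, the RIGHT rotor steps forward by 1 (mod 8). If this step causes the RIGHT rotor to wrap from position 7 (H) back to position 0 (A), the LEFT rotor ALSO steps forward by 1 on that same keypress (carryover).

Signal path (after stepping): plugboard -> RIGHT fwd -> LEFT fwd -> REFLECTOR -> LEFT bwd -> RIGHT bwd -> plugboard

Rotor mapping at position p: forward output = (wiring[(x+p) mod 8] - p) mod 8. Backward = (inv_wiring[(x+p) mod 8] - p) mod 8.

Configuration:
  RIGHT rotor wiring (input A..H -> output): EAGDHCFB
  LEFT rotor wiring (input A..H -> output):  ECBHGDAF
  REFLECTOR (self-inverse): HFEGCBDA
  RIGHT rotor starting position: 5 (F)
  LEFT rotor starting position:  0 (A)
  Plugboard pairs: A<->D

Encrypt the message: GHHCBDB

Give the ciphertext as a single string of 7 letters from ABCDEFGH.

Answer: EGGDCHF

Derivation:
Char 1 ('G'): step: R->6, L=0; G->plug->G->R->B->L->C->refl->E->L'->A->R'->E->plug->E
Char 2 ('H'): step: R->7, L=0; H->plug->H->R->G->L->A->refl->H->L'->D->R'->G->plug->G
Char 3 ('H'): step: R->0, L->1 (L advanced); H->plug->H->R->B->L->A->refl->H->L'->F->R'->G->plug->G
Char 4 ('C'): step: R->1, L=1; C->plug->C->R->C->L->G->refl->D->L'->H->R'->A->plug->D
Char 5 ('B'): step: R->2, L=1; B->plug->B->R->B->L->A->refl->H->L'->F->R'->C->plug->C
Char 6 ('D'): step: R->3, L=1; D->plug->A->R->A->L->B->refl->F->L'->D->R'->H->plug->H
Char 7 ('B'): step: R->4, L=1; B->plug->B->R->G->L->E->refl->C->L'->E->R'->F->plug->F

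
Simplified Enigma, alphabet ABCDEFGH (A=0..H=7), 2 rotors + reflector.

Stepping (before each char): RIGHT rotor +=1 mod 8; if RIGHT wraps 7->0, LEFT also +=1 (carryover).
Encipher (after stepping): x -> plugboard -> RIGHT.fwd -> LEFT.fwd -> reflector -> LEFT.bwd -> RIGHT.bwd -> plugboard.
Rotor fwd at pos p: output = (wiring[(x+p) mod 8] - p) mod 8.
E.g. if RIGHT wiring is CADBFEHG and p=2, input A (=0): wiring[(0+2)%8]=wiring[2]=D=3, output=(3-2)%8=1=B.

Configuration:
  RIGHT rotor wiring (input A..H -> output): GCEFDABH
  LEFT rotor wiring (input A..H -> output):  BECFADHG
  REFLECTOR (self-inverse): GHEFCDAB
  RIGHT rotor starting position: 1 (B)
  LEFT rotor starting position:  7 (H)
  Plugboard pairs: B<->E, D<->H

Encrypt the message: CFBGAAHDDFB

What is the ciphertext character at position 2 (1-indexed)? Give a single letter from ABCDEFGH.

Char 1 ('C'): step: R->2, L=7; C->plug->C->R->B->L->C->refl->E->L'->G->R'->D->plug->H
Char 2 ('F'): step: R->3, L=7; F->plug->F->R->D->L->D->refl->F->L'->C->R'->A->plug->A

A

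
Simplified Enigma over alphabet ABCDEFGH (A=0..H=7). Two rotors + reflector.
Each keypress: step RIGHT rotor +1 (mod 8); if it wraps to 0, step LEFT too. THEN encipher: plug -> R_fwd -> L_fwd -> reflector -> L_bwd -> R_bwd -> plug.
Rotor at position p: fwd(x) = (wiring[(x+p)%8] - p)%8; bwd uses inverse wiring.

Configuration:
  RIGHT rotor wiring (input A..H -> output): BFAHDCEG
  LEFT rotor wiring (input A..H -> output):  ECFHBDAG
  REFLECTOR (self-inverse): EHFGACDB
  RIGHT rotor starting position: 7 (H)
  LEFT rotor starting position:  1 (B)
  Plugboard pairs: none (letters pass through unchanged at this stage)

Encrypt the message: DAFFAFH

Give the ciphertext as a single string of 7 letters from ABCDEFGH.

Char 1 ('D'): step: R->0, L->2 (L advanced); D->plug->D->R->H->L->A->refl->E->L'->F->R'->B->plug->B
Char 2 ('A'): step: R->1, L=2; A->plug->A->R->E->L->G->refl->D->L'->A->R'->H->plug->H
Char 3 ('F'): step: R->2, L=2; F->plug->F->R->E->L->G->refl->D->L'->A->R'->D->plug->D
Char 4 ('F'): step: R->3, L=2; F->plug->F->R->G->L->C->refl->F->L'->B->R'->D->plug->D
Char 5 ('A'): step: R->4, L=2; A->plug->A->R->H->L->A->refl->E->L'->F->R'->E->plug->E
Char 6 ('F'): step: R->5, L=2; F->plug->F->R->D->L->B->refl->H->L'->C->R'->G->plug->G
Char 7 ('H'): step: R->6, L=2; H->plug->H->R->E->L->G->refl->D->L'->A->R'->B->plug->B

Answer: BHDDEGB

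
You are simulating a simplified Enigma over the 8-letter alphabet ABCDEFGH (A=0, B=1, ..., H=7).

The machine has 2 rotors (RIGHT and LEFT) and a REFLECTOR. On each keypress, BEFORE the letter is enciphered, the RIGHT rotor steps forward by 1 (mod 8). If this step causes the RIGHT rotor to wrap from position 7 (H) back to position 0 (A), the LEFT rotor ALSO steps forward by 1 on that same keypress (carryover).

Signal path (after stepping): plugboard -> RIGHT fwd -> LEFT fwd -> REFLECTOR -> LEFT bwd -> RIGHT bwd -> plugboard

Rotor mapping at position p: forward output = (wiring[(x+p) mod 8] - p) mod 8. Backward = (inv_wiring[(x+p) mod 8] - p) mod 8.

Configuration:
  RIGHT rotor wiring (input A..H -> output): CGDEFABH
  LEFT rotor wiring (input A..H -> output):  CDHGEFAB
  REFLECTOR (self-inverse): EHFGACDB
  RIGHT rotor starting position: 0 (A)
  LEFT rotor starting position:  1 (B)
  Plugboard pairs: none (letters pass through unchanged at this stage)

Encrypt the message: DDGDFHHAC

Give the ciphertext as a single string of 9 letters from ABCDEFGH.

Answer: GHAABDAFD

Derivation:
Char 1 ('D'): step: R->1, L=1; D->plug->D->R->E->L->E->refl->A->L'->G->R'->G->plug->G
Char 2 ('D'): step: R->2, L=1; D->plug->D->R->G->L->A->refl->E->L'->E->R'->H->plug->H
Char 3 ('G'): step: R->3, L=1; G->plug->G->R->D->L->D->refl->G->L'->B->R'->A->plug->A
Char 4 ('D'): step: R->4, L=1; D->plug->D->R->D->L->D->refl->G->L'->B->R'->A->plug->A
Char 5 ('F'): step: R->5, L=1; F->plug->F->R->G->L->A->refl->E->L'->E->R'->B->plug->B
Char 6 ('H'): step: R->6, L=1; H->plug->H->R->C->L->F->refl->C->L'->A->R'->D->plug->D
Char 7 ('H'): step: R->7, L=1; H->plug->H->R->C->L->F->refl->C->L'->A->R'->A->plug->A
Char 8 ('A'): step: R->0, L->2 (L advanced); A->plug->A->R->C->L->C->refl->F->L'->A->R'->F->plug->F
Char 9 ('C'): step: R->1, L=2; C->plug->C->R->D->L->D->refl->G->L'->E->R'->D->plug->D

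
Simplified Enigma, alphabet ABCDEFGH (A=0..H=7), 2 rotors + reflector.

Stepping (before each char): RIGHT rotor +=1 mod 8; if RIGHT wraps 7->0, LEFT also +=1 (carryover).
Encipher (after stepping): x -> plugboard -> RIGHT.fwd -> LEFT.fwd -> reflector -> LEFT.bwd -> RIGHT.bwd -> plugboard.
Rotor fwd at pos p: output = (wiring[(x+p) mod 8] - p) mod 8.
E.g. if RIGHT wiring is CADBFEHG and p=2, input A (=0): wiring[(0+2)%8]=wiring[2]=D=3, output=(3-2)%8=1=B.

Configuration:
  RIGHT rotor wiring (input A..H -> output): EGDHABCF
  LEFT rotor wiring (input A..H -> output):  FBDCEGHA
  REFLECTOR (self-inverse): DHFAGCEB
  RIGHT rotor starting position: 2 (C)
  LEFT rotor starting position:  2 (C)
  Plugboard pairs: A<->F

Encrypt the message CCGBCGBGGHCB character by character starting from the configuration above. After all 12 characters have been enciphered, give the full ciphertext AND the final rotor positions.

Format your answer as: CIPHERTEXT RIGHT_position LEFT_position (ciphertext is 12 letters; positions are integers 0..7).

Answer: ADFDEDDDCCEG 6 3

Derivation:
Char 1 ('C'): step: R->3, L=2; C->plug->C->R->G->L->D->refl->A->L'->B->R'->F->plug->A
Char 2 ('C'): step: R->4, L=2; C->plug->C->R->G->L->D->refl->A->L'->B->R'->D->plug->D
Char 3 ('G'): step: R->5, L=2; G->plug->G->R->C->L->C->refl->F->L'->E->R'->A->plug->F
Char 4 ('B'): step: R->6, L=2; B->plug->B->R->H->L->H->refl->B->L'->A->R'->D->plug->D
Char 5 ('C'): step: R->7, L=2; C->plug->C->R->H->L->H->refl->B->L'->A->R'->E->plug->E
Char 6 ('G'): step: R->0, L->3 (L advanced); G->plug->G->R->C->L->D->refl->A->L'->H->R'->D->plug->D
Char 7 ('B'): step: R->1, L=3; B->plug->B->R->C->L->D->refl->A->L'->H->R'->D->plug->D
Char 8 ('G'): step: R->2, L=3; G->plug->G->R->C->L->D->refl->A->L'->H->R'->D->plug->D
Char 9 ('G'): step: R->3, L=3; G->plug->G->R->D->L->E->refl->G->L'->G->R'->C->plug->C
Char 10 ('H'): step: R->4, L=3; H->plug->H->R->D->L->E->refl->G->L'->G->R'->C->plug->C
Char 11 ('C'): step: R->5, L=3; C->plug->C->R->A->L->H->refl->B->L'->B->R'->E->plug->E
Char 12 ('B'): step: R->6, L=3; B->plug->B->R->H->L->A->refl->D->L'->C->R'->G->plug->G
Final: ciphertext=ADFDEDDDCCEG, RIGHT=6, LEFT=3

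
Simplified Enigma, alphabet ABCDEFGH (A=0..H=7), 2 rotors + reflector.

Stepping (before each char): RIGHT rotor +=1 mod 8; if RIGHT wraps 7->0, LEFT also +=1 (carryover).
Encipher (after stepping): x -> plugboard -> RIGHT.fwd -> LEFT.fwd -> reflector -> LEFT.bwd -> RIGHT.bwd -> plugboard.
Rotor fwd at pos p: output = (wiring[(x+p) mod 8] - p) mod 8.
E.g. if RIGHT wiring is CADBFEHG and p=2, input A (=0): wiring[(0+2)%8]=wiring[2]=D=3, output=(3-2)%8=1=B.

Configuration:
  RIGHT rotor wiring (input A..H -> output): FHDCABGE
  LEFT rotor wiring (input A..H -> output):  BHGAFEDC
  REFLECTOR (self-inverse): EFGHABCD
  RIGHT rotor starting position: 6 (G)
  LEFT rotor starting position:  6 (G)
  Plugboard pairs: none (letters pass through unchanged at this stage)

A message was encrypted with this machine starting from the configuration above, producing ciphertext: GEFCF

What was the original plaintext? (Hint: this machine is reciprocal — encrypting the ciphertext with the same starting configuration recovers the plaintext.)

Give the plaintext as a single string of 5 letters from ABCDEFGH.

Char 1 ('G'): step: R->7, L=6; G->plug->G->R->C->L->D->refl->H->L'->G->R'->B->plug->B
Char 2 ('E'): step: R->0, L->7 (L advanced); E->plug->E->R->A->L->D->refl->H->L'->D->R'->C->plug->C
Char 3 ('F'): step: R->1, L=7; F->plug->F->R->F->L->G->refl->C->L'->B->R'->C->plug->C
Char 4 ('C'): step: R->2, L=7; C->plug->C->R->G->L->F->refl->B->L'->E->R'->E->plug->E
Char 5 ('F'): step: R->3, L=7; F->plug->F->R->C->L->A->refl->E->L'->H->R'->A->plug->A

Answer: BCCEA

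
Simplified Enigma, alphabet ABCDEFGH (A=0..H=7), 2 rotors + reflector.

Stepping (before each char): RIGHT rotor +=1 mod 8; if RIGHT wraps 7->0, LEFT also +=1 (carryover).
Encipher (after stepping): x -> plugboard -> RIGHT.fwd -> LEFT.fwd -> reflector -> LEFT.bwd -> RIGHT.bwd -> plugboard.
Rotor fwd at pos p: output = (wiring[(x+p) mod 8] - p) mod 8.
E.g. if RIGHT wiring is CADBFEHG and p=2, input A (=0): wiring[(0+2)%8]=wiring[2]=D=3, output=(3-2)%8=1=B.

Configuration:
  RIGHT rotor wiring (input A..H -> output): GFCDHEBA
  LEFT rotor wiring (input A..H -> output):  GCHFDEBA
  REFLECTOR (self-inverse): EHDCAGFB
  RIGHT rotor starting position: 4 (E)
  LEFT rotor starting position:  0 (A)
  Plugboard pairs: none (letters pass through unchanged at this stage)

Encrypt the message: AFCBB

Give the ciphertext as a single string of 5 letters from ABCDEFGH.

Char 1 ('A'): step: R->5, L=0; A->plug->A->R->H->L->A->refl->E->L'->F->R'->F->plug->F
Char 2 ('F'): step: R->6, L=0; F->plug->F->R->F->L->E->refl->A->L'->H->R'->D->plug->D
Char 3 ('C'): step: R->7, L=0; C->plug->C->R->G->L->B->refl->H->L'->C->R'->H->plug->H
Char 4 ('B'): step: R->0, L->1 (L advanced); B->plug->B->R->F->L->A->refl->E->L'->C->R'->C->plug->C
Char 5 ('B'): step: R->1, L=1; B->plug->B->R->B->L->G->refl->F->L'->H->R'->G->plug->G

Answer: FDHCG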